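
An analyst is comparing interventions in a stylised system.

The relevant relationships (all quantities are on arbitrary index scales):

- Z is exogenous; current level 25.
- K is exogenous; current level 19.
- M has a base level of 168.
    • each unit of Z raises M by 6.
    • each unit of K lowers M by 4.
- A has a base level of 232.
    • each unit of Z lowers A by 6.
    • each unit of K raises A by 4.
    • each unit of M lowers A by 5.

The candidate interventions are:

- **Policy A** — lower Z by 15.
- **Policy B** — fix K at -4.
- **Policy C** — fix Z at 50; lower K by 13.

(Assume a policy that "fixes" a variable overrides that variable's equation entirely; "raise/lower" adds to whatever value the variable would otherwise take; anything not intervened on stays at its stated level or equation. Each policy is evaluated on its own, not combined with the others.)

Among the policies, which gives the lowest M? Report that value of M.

152

Policy A (Z − 15):
  Z = 25 − 15 = 10
  K = 19
  M = 168 + 6·10 − 4·19 = 152
Policy B (K := -4):
  Z = 25
  K = -4
  M = 168 + 6·25 − 4·(-4) = 334
Policy C (Z := 50, K − 13):
  Z = 50
  K = 19 − 13 = 6
  M = 168 + 6·50 − 4·6 = 444
Comparing — Policy A: M=152, Policy B: M=334, Policy C: M=444. Lowest is 152 (Policy A).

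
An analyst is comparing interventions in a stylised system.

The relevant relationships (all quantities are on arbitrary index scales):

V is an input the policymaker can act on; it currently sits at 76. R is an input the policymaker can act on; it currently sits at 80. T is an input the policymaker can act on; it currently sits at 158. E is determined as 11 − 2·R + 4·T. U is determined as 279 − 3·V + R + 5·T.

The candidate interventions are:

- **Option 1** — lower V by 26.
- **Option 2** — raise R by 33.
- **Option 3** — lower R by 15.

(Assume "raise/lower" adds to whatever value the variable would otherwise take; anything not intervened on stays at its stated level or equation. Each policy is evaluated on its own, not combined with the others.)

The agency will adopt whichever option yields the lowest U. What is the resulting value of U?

Option 1 (V − 26):
  V = 76 − 26 = 50
  R = 80
  T = 158
  U = 279 − 3·50 + 80 + 5·158 = 999
Option 2 (R + 33):
  V = 76
  R = 80 + 33 = 113
  T = 158
  U = 279 − 3·76 + 113 + 5·158 = 954
Option 3 (R − 15):
  V = 76
  R = 80 − 15 = 65
  T = 158
  U = 279 − 3·76 + 65 + 5·158 = 906
Comparing — Option 1: U=999, Option 2: U=954, Option 3: U=906. Lowest is 906 (Option 3).

906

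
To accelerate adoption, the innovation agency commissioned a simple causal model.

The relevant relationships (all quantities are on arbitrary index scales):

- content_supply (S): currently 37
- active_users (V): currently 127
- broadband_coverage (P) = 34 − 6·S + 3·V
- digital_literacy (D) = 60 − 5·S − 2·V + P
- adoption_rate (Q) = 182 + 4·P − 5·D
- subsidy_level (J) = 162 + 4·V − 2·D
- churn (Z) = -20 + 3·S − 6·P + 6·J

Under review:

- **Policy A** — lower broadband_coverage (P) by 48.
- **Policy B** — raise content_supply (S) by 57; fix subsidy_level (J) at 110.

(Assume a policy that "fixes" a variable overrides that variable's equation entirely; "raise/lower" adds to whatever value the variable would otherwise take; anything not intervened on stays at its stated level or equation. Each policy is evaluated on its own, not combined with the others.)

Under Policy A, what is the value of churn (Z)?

6049

Policy A (P − 48):
  S = 37
  V = 127
  P = 34 − 6·37 + 3·127 (−48 from intervention) = 145
  D = 60 − 5·37 − 2·127 + 145 = -234
  J = 162 + 4·127 − 2·(-234) = 1138
  Z = -20 + 3·37 − 6·145 + 6·1138 = 6049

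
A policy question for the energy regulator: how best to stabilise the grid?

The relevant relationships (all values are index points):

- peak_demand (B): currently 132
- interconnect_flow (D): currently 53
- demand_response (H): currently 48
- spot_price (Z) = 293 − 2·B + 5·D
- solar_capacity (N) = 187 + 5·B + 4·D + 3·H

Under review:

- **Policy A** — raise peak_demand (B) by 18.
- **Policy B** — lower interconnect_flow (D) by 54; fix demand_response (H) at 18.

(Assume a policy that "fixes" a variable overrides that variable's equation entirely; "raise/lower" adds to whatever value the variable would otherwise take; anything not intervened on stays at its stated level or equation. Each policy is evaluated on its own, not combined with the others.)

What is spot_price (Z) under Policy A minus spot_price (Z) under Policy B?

234

Policy A (B + 18):
  B = 132 + 18 = 150
  D = 53
  Z = 293 − 2·150 + 5·53 = 258
Policy B (D − 54, H := 18):
  B = 132
  D = 53 − 54 = -1
  Z = 293 − 2·132 + 5·(-1) = 24
Z: 258 − 24 = 234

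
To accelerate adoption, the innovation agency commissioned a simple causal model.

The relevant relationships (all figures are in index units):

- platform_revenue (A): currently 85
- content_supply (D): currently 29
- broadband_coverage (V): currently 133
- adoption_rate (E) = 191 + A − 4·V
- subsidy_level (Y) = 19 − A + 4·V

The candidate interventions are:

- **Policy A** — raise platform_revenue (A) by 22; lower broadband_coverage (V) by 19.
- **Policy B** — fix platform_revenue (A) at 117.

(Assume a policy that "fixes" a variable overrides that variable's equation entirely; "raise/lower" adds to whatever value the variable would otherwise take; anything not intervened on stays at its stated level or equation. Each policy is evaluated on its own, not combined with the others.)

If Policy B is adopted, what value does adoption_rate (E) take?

Policy B (A := 117):
  A = 117
  V = 133
  E = 191 + 117 − 4·133 = -224

-224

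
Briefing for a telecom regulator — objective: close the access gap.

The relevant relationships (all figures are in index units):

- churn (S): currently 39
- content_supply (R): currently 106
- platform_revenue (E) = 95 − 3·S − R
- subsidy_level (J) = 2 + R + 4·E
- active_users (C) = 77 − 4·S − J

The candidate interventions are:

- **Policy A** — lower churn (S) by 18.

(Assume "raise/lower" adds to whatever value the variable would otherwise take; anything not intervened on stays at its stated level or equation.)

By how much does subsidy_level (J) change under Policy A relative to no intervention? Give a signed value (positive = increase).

216

Baseline:
  S = 39
  R = 106
  E = 95 − 3·39 − 106 = -128
  J = 2 + 106 + 4·(-128) = -404
Policy A (S − 18):
  S = 39 − 18 = 21
  R = 106
  E = 95 − 3·21 − 106 = -74
  J = 2 + 106 + 4·(-74) = -188
Change in J: -188 − (-404) = 216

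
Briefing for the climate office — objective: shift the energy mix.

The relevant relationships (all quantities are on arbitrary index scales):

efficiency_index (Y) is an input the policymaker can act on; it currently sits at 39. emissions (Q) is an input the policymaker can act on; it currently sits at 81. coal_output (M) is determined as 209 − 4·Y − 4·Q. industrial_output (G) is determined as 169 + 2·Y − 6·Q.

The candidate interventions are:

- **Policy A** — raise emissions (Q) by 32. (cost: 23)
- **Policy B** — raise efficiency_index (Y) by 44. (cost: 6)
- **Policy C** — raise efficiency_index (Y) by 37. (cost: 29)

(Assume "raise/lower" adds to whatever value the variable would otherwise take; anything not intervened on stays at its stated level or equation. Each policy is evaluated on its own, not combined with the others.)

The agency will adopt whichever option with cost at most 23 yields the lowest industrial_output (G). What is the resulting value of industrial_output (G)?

-431

Policy A (Q + 32):
  Y = 39
  Q = 81 + 32 = 113
  G = 169 + 2·39 − 6·113 = -431
Policy B (Y + 44):
  Y = 39 + 44 = 83
  Q = 81
  G = 169 + 2·83 − 6·81 = -151
Comparing — Policy A: G=-431, Policy B: G=-151. Lowest is -431 (Policy A).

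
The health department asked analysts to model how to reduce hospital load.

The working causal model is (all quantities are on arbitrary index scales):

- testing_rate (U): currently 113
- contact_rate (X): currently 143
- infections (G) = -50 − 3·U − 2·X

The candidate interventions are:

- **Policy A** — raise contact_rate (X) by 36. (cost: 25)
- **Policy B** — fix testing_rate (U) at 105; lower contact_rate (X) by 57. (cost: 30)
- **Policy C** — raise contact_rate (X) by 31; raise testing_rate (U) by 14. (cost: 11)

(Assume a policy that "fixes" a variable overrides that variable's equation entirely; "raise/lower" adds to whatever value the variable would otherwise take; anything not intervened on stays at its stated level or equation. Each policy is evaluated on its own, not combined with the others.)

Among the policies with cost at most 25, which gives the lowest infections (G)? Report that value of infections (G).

Policy A (X + 36):
  U = 113
  X = 143 + 36 = 179
  G = -50 − 3·113 − 2·179 = -747
Policy C (X + 31, U + 14):
  U = 113 + 14 = 127
  X = 143 + 31 = 174
  G = -50 − 3·127 − 2·174 = -779
Comparing — Policy A: G=-747, Policy C: G=-779. Lowest is -779 (Policy C).

-779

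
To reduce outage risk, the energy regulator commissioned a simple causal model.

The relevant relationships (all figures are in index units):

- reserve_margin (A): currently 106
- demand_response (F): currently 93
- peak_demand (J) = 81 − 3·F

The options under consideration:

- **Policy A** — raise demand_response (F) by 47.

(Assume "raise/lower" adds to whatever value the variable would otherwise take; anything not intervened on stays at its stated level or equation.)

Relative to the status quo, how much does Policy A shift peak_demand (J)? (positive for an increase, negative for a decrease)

-141

Baseline:
  F = 93
  J = 81 − 3·93 = -198
Policy A (F + 47):
  F = 93 + 47 = 140
  J = 81 − 3·140 = -339
Change in J: -339 − (-198) = -141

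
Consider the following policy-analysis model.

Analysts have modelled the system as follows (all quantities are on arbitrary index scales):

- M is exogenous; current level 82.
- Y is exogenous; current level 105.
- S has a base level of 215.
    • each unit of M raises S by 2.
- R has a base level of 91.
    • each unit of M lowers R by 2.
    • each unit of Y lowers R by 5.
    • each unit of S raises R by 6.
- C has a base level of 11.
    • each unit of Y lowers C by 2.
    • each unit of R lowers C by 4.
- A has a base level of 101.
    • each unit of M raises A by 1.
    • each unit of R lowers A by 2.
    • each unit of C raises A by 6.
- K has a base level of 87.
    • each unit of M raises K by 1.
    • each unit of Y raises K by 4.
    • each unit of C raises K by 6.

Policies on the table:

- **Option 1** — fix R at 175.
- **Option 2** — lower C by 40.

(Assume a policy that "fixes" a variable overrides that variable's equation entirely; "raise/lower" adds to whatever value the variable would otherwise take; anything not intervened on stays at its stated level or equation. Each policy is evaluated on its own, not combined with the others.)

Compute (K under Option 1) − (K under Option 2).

36264

Option 1 (R := 175):
  M = 82
  Y = 105
  S = 215 + 2·82 = 379
  R = 175
  C = 11 − 2·105 − 4·175 = -899
  K = 87 + 82 + 4·105 + 6·(-899) = -4805
Option 2 (C − 40):
  M = 82
  Y = 105
  S = 215 + 2·82 = 379
  R = 91 − 2·82 − 5·105 + 6·379 = 1676
  C = 11 − 2·105 − 4·1676 (−40 from intervention) = -6943
  K = 87 + 82 + 4·105 + 6·(-6943) = -41069
K: -4805 − (-41069) = 36264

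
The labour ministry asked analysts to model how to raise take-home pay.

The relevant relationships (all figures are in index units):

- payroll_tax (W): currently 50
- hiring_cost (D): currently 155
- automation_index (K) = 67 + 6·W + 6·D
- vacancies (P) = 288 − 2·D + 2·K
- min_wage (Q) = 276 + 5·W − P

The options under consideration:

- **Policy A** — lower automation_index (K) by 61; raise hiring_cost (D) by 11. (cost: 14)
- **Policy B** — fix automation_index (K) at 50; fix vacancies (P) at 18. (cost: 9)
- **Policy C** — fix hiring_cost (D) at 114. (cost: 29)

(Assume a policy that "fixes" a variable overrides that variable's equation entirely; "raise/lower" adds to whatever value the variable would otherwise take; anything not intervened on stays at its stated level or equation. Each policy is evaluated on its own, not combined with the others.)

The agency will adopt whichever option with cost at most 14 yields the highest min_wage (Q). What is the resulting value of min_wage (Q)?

Policy A (K − 61, D + 11):
  W = 50
  D = 155 + 11 = 166
  K = 67 + 6·50 + 6·166 (−61 from intervention) = 1302
  P = 288 − 2·166 + 2·1302 = 2560
  Q = 276 + 5·50 − 2560 = -2034
Policy B (K := 50, P := 18):
  W = 50
  D = 155
  K = 50
  P = 18
  Q = 276 + 5·50 − 18 = 508
Comparing — Policy A: Q=-2034, Policy B: Q=508. Highest is 508 (Policy B).

508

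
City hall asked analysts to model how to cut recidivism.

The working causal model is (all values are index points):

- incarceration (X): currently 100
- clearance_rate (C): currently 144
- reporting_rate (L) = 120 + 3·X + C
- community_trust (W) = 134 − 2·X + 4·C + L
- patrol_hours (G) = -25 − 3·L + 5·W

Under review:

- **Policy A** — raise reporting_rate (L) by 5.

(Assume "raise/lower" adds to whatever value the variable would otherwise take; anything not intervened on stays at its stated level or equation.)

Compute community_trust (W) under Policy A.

Policy A (L + 5):
  X = 100
  C = 144
  L = 120 + 3·100 + 144 (+5 from intervention) = 569
  W = 134 − 2·100 + 4·144 + 569 = 1079

1079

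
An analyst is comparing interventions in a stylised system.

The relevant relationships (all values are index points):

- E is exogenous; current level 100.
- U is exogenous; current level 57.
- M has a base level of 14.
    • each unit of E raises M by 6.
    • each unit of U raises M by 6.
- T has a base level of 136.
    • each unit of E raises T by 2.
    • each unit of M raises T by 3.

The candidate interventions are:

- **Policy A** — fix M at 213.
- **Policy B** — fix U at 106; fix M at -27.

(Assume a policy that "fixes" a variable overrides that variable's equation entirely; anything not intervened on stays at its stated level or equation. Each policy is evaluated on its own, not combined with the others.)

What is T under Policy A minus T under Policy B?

720

Policy A (M := 213):
  E = 100
  U = 57
  M = 213
  T = 136 + 2·100 + 3·213 = 975
Policy B (U := 106, M := -27):
  E = 100
  U = 106
  M = -27
  T = 136 + 2·100 + 3·(-27) = 255
T: 975 − 255 = 720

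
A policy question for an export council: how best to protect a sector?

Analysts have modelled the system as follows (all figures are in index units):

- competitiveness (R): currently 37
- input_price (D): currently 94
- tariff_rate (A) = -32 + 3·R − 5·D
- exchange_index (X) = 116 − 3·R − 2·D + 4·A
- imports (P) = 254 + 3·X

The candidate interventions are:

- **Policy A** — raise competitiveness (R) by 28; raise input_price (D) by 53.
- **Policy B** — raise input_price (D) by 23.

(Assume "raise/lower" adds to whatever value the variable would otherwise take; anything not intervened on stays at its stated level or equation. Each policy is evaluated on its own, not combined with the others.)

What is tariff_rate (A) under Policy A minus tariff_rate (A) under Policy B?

-66

Policy A (R + 28, D + 53):
  R = 37 + 28 = 65
  D = 94 + 53 = 147
  A = -32 + 3·65 − 5·147 = -572
Policy B (D + 23):
  R = 37
  D = 94 + 23 = 117
  A = -32 + 3·37 − 5·117 = -506
A: -572 − (-506) = -66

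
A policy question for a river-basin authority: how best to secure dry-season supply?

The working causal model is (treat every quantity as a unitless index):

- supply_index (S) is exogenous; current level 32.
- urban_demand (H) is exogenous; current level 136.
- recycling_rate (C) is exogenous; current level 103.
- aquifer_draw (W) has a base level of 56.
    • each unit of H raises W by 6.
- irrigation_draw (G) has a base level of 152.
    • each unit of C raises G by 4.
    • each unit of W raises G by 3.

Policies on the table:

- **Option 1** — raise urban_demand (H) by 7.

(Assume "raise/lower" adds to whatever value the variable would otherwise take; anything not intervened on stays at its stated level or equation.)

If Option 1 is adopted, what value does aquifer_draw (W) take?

Option 1 (H + 7):
  H = 136 + 7 = 143
  W = 56 + 6·143 = 914

914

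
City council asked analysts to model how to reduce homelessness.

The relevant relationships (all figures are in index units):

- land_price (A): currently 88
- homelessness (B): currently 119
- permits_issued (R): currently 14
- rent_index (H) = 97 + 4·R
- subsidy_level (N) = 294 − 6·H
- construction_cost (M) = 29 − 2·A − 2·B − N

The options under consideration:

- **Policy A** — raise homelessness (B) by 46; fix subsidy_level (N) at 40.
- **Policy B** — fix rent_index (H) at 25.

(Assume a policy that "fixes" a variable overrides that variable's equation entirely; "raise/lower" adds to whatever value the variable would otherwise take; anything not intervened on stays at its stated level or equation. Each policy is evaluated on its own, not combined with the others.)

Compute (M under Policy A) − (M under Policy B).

12

Policy A (B + 46, N := 40):
  A = 88
  B = 119 + 46 = 165
  R = 14
  H = 97 + 4·14 = 153
  N = 40
  M = 29 − 2·88 − 2·165 − 40 = -517
Policy B (H := 25):
  A = 88
  B = 119
  R = 14
  H = 25
  N = 294 − 6·25 = 144
  M = 29 − 2·88 − 2·119 − 144 = -529
M: -517 − (-529) = 12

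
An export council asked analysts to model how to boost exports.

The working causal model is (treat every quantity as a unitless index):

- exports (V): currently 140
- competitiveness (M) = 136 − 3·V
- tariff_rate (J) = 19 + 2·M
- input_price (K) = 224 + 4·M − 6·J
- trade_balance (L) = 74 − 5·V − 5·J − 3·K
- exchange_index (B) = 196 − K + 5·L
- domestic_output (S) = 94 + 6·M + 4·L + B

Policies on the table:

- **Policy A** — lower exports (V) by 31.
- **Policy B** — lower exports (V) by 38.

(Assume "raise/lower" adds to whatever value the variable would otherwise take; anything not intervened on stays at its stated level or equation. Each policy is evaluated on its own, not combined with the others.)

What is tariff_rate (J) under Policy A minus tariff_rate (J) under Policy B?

-42

Policy A (V − 31):
  V = 140 − 31 = 109
  M = 136 − 3·109 = -191
  J = 19 + 2·(-191) = -363
Policy B (V − 38):
  V = 140 − 38 = 102
  M = 136 − 3·102 = -170
  J = 19 + 2·(-170) = -321
J: -363 − (-321) = -42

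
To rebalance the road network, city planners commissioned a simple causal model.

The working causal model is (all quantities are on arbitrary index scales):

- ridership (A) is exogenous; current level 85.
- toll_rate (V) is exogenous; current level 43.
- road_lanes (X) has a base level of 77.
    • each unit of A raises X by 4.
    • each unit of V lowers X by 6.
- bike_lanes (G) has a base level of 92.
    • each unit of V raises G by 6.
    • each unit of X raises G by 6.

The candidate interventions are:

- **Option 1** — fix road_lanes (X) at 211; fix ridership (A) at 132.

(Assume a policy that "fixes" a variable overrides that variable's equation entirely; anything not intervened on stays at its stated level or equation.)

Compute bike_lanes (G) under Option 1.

1616

Option 1 (X := 211, A := 132):
  A = 132
  V = 43
  X = 211
  G = 92 + 6·43 + 6·211 = 1616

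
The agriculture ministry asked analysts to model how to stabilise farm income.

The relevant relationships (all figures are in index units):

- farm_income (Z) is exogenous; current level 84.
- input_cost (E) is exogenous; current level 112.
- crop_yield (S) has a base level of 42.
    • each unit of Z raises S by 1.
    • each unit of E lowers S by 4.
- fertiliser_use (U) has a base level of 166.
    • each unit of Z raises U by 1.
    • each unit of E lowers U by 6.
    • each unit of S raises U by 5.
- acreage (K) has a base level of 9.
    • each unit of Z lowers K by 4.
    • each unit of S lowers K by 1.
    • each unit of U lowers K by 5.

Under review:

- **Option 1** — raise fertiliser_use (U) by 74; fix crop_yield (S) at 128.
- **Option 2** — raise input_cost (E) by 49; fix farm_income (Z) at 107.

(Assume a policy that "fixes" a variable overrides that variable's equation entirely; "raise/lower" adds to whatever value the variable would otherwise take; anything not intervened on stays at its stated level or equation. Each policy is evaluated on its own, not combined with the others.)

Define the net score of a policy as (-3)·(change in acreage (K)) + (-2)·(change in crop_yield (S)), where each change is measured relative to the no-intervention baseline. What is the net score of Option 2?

Baseline:
  Z = 84
  E = 112
  S = 42 + 84 − 4·112 = -322
  U = 166 + 84 − 6·112 + 5·(-322) = -2032
  K = 9 − 4·84 − (-322) − 5·(-2032) = 10155
Option 2 (E + 49, Z := 107):
  Z = 107
  E = 112 + 49 = 161
  S = 42 + 107 − 4·161 = -495
  U = 166 + 107 − 6·161 + 5·(-495) = -3168
  K = 9 − 4·107 − (-495) − 5·(-3168) = 15916
ΔK = 15916 − 10155 = 5761; ΔS = -495 − (-322) = -173
Score = (-3)·5761 + (-2)·(-173) = -16937

-16937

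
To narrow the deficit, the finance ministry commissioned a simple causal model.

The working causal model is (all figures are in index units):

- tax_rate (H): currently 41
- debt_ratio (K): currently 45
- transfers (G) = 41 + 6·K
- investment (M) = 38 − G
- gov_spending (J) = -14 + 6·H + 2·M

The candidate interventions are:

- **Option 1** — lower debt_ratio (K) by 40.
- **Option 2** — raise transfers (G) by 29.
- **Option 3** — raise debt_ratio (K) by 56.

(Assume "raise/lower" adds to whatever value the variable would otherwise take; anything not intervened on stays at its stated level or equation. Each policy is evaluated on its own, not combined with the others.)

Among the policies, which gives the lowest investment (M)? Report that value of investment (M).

Option 1 (K − 40):
  K = 45 − 40 = 5
  G = 41 + 6·5 = 71
  M = 38 − 71 = -33
Option 2 (G + 29):
  K = 45
  G = 41 + 6·45 (+29 from intervention) = 340
  M = 38 − 340 = -302
Option 3 (K + 56):
  K = 45 + 56 = 101
  G = 41 + 6·101 = 647
  M = 38 − 647 = -609
Comparing — Option 1: M=-33, Option 2: M=-302, Option 3: M=-609. Lowest is -609 (Option 3).

-609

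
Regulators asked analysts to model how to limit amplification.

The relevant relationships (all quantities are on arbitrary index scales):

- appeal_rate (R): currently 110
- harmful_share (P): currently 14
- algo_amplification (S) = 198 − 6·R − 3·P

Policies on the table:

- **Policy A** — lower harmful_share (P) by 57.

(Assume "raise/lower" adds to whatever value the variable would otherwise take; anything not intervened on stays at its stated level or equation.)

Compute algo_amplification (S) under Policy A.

Policy A (P − 57):
  R = 110
  P = 14 − 57 = -43
  S = 198 − 6·110 − 3·(-43) = -333

-333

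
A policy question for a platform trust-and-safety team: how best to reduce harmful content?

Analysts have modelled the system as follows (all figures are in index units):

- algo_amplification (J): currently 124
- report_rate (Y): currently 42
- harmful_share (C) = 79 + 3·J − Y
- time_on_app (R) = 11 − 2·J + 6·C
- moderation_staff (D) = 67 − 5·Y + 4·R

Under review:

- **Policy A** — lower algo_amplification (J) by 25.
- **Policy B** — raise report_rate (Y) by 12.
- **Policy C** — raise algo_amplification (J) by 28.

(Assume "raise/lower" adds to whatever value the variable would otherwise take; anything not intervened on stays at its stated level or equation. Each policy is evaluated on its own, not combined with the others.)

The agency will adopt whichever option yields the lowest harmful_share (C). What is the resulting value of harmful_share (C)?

334

Policy A (J − 25):
  J = 124 − 25 = 99
  Y = 42
  C = 79 + 3·99 − 42 = 334
Policy B (Y + 12):
  J = 124
  Y = 42 + 12 = 54
  C = 79 + 3·124 − 54 = 397
Policy C (J + 28):
  J = 124 + 28 = 152
  Y = 42
  C = 79 + 3·152 − 42 = 493
Comparing — Policy A: C=334, Policy B: C=397, Policy C: C=493. Lowest is 334 (Policy A).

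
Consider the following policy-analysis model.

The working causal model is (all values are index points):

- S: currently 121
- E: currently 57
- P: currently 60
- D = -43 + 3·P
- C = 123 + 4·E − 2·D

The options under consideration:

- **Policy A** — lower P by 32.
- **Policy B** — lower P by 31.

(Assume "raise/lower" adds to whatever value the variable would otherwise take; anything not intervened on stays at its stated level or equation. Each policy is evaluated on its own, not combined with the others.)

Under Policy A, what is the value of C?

Policy A (P − 32):
  E = 57
  P = 60 − 32 = 28
  D = -43 + 3·28 = 41
  C = 123 + 4·57 − 2·41 = 269

269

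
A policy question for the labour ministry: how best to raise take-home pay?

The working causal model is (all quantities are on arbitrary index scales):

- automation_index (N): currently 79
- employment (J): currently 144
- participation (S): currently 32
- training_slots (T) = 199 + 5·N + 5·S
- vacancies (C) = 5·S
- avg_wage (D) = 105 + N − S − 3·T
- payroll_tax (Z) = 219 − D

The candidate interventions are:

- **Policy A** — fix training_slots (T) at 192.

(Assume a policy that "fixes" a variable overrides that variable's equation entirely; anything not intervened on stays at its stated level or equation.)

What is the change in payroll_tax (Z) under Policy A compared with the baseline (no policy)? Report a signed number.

Baseline:
  N = 79
  S = 32
  T = 199 + 5·79 + 5·32 = 754
  D = 105 + 79 − 32 − 3·754 = -2110
  Z = 219 − (-2110) = 2329
Policy A (T := 192):
  N = 79
  S = 32
  T = 192
  D = 105 + 79 − 32 − 3·192 = -424
  Z = 219 − (-424) = 643
Change in Z: 643 − 2329 = -1686

-1686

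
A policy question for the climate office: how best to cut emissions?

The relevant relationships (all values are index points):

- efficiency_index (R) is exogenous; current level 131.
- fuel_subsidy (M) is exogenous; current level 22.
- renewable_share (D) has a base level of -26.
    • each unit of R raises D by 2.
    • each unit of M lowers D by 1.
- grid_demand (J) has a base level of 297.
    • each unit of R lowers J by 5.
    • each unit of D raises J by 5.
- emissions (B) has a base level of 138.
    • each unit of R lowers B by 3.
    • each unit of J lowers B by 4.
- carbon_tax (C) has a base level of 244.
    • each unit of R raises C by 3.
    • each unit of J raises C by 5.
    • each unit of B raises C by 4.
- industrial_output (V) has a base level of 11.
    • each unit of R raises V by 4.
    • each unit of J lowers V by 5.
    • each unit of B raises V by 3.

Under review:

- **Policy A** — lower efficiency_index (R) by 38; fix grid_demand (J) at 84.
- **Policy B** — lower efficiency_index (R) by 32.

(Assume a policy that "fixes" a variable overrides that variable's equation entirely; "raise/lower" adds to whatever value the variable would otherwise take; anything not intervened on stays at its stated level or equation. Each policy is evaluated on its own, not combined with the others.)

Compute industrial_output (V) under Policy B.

-9454

Policy B (R − 32):
  R = 131 − 32 = 99
  M = 22
  D = -26 + 2·99 − 22 = 150
  J = 297 − 5·99 + 5·150 = 552
  B = 138 − 3·99 − 4·552 = -2367
  V = 11 + 4·99 − 5·552 + 3·(-2367) = -9454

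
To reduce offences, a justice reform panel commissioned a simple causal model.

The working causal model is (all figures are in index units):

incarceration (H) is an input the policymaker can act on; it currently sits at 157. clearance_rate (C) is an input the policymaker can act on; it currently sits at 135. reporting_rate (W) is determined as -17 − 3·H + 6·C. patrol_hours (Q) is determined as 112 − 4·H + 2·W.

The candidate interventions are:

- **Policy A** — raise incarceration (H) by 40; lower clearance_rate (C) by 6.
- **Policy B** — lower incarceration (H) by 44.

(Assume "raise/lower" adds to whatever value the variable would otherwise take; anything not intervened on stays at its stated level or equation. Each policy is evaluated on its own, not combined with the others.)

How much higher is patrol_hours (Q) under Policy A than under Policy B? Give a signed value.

Policy A (H + 40, C − 6):
  H = 157 + 40 = 197
  C = 135 − 6 = 129
  W = -17 − 3·197 + 6·129 = 166
  Q = 112 − 4·197 + 2·166 = -344
Policy B (H − 44):
  H = 157 − 44 = 113
  C = 135
  W = -17 − 3·113 + 6·135 = 454
  Q = 112 − 4·113 + 2·454 = 568
Q: -344 − 568 = -912

-912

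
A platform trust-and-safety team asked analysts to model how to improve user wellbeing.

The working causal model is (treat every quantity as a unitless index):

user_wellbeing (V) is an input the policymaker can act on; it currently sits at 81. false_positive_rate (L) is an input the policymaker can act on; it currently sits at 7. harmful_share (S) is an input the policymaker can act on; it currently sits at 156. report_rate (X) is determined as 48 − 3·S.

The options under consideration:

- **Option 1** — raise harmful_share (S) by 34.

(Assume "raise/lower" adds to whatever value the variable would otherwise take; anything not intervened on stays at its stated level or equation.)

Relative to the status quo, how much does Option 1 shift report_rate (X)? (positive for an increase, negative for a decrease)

-102

Baseline:
  S = 156
  X = 48 − 3·156 = -420
Option 1 (S + 34):
  S = 156 + 34 = 190
  X = 48 − 3·190 = -522
Change in X: -522 − (-420) = -102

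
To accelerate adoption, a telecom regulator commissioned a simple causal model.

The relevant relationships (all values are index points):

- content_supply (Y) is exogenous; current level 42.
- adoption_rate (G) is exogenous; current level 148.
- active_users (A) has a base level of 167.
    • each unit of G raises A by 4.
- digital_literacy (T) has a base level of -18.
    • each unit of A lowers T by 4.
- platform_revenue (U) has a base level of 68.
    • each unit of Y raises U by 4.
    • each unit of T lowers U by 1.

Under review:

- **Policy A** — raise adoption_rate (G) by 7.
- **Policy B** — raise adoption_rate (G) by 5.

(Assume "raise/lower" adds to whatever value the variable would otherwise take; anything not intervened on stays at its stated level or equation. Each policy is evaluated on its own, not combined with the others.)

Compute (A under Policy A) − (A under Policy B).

8

Policy A (G + 7):
  G = 148 + 7 = 155
  A = 167 + 4·155 = 787
Policy B (G + 5):
  G = 148 + 5 = 153
  A = 167 + 4·153 = 779
A: 787 − 779 = 8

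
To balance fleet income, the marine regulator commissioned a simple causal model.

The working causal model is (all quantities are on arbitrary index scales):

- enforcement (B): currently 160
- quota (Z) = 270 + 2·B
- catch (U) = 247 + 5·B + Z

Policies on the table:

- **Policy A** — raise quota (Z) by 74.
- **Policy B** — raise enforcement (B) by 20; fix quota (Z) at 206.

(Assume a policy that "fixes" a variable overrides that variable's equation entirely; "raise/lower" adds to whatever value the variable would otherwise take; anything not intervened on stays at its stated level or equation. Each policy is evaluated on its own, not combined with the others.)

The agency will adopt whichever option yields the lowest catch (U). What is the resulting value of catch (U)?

1353

Policy A (Z + 74):
  B = 160
  Z = 270 + 2·160 (+74 from intervention) = 664
  U = 247 + 5·160 + 664 = 1711
Policy B (B + 20, Z := 206):
  B = 160 + 20 = 180
  Z = 206
  U = 247 + 5·180 + 206 = 1353
Comparing — Policy A: U=1711, Policy B: U=1353. Lowest is 1353 (Policy B).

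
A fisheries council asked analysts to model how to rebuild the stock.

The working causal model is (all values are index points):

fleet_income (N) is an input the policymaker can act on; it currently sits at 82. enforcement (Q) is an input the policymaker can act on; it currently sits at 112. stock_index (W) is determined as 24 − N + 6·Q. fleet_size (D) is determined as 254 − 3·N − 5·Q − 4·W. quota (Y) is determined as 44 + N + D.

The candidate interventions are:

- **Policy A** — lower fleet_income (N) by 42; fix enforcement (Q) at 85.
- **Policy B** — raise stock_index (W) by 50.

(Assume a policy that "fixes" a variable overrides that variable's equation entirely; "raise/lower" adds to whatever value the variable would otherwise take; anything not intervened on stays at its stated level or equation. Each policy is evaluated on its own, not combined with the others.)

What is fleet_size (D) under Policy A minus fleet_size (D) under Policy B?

941

Policy A (N − 42, Q := 85):
  N = 82 − 42 = 40
  Q = 85
  W = 24 − 40 + 6·85 = 494
  D = 254 − 3·40 − 5·85 − 4·494 = -2267
Policy B (W + 50):
  N = 82
  Q = 112
  W = 24 − 82 + 6·112 (+50 from intervention) = 664
  D = 254 − 3·82 − 5·112 − 4·664 = -3208
D: -2267 − (-3208) = 941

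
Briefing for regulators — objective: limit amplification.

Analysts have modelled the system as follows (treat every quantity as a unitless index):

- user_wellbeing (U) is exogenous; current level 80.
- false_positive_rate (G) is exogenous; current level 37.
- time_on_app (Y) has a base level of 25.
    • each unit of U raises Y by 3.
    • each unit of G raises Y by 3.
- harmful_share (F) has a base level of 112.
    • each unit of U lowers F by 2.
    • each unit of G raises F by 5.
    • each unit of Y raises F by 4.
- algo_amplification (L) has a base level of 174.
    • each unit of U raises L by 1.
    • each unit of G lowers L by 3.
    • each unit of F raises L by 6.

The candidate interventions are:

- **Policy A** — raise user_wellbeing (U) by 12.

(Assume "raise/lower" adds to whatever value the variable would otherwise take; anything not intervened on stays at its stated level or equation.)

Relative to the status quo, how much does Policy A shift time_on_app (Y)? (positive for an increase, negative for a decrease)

Baseline:
  U = 80
  G = 37
  Y = 25 + 3·80 + 3·37 = 376
Policy A (U + 12):
  U = 80 + 12 = 92
  G = 37
  Y = 25 + 3·92 + 3·37 = 412
Change in Y: 412 − 376 = 36

36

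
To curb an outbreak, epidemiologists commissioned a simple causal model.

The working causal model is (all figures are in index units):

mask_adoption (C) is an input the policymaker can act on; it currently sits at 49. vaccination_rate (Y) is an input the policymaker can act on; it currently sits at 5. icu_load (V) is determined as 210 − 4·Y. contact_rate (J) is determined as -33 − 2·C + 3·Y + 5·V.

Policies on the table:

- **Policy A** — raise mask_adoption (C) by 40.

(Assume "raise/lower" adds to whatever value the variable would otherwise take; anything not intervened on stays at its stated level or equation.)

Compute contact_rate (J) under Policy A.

754

Policy A (C + 40):
  C = 49 + 40 = 89
  Y = 5
  V = 210 − 4·5 = 190
  J = -33 − 2·89 + 3·5 + 5·190 = 754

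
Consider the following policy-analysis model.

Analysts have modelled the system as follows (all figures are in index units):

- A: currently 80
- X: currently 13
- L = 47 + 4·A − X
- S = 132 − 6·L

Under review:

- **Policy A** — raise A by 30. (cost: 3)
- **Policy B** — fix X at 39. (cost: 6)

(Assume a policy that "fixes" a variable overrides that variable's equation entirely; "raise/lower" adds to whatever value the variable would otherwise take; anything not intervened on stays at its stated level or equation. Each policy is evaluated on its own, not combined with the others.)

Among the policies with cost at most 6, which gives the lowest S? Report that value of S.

Policy A (A + 30):
  A = 80 + 30 = 110
  X = 13
  L = 47 + 4·110 − 13 = 474
  S = 132 − 6·474 = -2712
Policy B (X := 39):
  A = 80
  X = 39
  L = 47 + 4·80 − 39 = 328
  S = 132 − 6·328 = -1836
Comparing — Policy A: S=-2712, Policy B: S=-1836. Lowest is -2712 (Policy A).

-2712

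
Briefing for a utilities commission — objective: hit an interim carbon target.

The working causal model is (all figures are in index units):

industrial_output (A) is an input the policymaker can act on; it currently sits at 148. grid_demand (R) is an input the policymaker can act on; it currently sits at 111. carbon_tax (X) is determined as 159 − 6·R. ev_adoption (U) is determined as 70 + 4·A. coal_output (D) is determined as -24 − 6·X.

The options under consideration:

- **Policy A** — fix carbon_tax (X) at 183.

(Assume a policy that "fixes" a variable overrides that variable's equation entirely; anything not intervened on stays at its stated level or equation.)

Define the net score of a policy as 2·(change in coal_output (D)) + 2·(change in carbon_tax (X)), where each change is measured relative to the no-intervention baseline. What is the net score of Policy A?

Baseline:
  R = 111
  X = 159 − 6·111 = -507
  D = -24 − 6·(-507) = 3018
Policy A (X := 183):
  R = 111
  X = 183
  D = -24 − 6·183 = -1122
ΔD = -1122 − 3018 = -4140; ΔX = 183 − (-507) = 690
Score = 2·(-4140) + 2·690 = -6900

-6900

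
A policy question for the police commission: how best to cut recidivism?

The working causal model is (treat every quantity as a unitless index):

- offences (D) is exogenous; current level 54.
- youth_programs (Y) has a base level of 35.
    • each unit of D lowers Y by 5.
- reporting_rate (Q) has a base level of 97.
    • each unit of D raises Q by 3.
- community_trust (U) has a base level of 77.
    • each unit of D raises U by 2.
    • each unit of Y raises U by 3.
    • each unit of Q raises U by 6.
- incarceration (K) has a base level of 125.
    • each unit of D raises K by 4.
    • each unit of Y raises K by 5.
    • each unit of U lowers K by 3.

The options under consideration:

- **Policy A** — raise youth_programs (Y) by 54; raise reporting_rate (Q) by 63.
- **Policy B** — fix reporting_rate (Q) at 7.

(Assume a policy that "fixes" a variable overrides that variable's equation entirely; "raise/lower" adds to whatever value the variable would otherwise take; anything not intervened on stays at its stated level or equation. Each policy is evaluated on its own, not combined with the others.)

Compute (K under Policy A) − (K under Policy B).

Policy A (Y + 54, Q + 63):
  D = 54
  Y = 35 − 5·54 (+54 from intervention) = -181
  Q = 97 + 3·54 (+63 from intervention) = 322
  U = 77 + 2·54 + 3·(-181) + 6·322 = 1574
  K = 125 + 4·54 + 5·(-181) − 3·1574 = -5286
Policy B (Q := 7):
  D = 54
  Y = 35 − 5·54 = -235
  Q = 7
  U = 77 + 2·54 + 3·(-235) + 6·7 = -478
  K = 125 + 4·54 + 5·(-235) − 3·(-478) = 600
K: -5286 − 600 = -5886

-5886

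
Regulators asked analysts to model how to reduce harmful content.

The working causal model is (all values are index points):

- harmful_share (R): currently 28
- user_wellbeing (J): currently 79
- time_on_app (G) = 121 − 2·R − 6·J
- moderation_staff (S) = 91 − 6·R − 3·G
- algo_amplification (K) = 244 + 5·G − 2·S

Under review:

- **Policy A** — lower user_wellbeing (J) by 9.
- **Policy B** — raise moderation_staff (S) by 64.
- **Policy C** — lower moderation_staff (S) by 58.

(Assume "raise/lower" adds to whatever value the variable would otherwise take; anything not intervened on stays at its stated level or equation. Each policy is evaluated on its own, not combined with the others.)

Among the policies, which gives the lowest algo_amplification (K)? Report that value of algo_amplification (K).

Policy A (J − 9):
  R = 28
  J = 79 − 9 = 70
  G = 121 − 2·28 − 6·70 = -355
  S = 91 − 6·28 − 3·(-355) = 988
  K = 244 + 5·(-355) − 2·988 = -3507
Policy B (S + 64):
  R = 28
  J = 79
  G = 121 − 2·28 − 6·79 = -409
  S = 91 − 6·28 − 3·(-409) (+64 from intervention) = 1214
  K = 244 + 5·(-409) − 2·1214 = -4229
Policy C (S − 58):
  R = 28
  J = 79
  G = 121 − 2·28 − 6·79 = -409
  S = 91 − 6·28 − 3·(-409) (−58 from intervention) = 1092
  K = 244 + 5·(-409) − 2·1092 = -3985
Comparing — Policy A: K=-3507, Policy B: K=-4229, Policy C: K=-3985. Lowest is -4229 (Policy B).

-4229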